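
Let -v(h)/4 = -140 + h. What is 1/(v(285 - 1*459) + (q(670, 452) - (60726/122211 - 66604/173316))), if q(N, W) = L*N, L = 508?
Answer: 196121497/66998219235393 ≈ 2.9273e-6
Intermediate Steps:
v(h) = 560 - 4*h (v(h) = -4*(-140 + h) = 560 - 4*h)
q(N, W) = 508*N
1/(v(285 - 1*459) + (q(670, 452) - (60726/122211 - 66604/173316))) = 1/((560 - 4*(285 - 1*459)) + (508*670 - (60726/122211 - 66604/173316))) = 1/((560 - 4*(285 - 459)) + (340360 - (60726*(1/122211) - 66604*1/173316))) = 1/((560 - 4*(-174)) + (340360 - (20242/40737 - 16651/43329))) = 1/((560 + 696) + (340360 - 1*22083759/196121497)) = 1/(1256 + (340360 - 22083759/196121497)) = 1/(1256 + 66751890635161/196121497) = 1/(66998219235393/196121497) = 196121497/66998219235393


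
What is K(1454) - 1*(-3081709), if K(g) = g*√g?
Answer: 3081709 + 1454*√1454 ≈ 3.1372e+6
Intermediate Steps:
K(g) = g^(3/2)
K(1454) - 1*(-3081709) = 1454^(3/2) - 1*(-3081709) = 1454*√1454 + 3081709 = 3081709 + 1454*√1454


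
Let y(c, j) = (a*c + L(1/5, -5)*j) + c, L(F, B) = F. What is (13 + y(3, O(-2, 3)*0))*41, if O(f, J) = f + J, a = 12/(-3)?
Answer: 164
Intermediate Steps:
a = -4 (a = 12*(-1/3) = -4)
O(f, J) = J + f
y(c, j) = -3*c + j/5 (y(c, j) = (-4*c + j/5) + c = -3*c + j/5)
(13 + y(3, O(-2, 3)*0))*41 = (13 + (-3*3 + ((3 - 2)*0)/5))*41 = (13 + (-9 + (1*0)/5))*41 = (13 + (-9 + (1/5)*0))*41 = (13 + (-9 + 0))*41 = (13 - 9)*41 = 4*41 = 164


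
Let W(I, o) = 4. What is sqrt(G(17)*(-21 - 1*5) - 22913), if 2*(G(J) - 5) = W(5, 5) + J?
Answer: 2*I*sqrt(5829) ≈ 152.7*I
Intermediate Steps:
G(J) = 7 + J/2 (G(J) = 5 + (4 + J)/2 = 5 + (2 + J/2) = 7 + J/2)
sqrt(G(17)*(-21 - 1*5) - 22913) = sqrt((7 + (1/2)*17)*(-21 - 1*5) - 22913) = sqrt((7 + 17/2)*(-21 - 5) - 22913) = sqrt((31/2)*(-26) - 22913) = sqrt(-403 - 22913) = sqrt(-23316) = 2*I*sqrt(5829)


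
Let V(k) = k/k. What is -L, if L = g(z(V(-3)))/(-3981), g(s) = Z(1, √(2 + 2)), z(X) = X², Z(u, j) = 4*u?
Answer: 4/3981 ≈ 0.0010048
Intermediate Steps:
V(k) = 1
g(s) = 4 (g(s) = 4*1 = 4)
L = -4/3981 (L = 4/(-3981) = 4*(-1/3981) = -4/3981 ≈ -0.0010048)
-L = -1*(-4/3981) = 4/3981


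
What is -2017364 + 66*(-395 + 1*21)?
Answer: -2042048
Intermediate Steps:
-2017364 + 66*(-395 + 1*21) = -2017364 + 66*(-395 + 21) = -2017364 + 66*(-374) = -2017364 - 24684 = -2042048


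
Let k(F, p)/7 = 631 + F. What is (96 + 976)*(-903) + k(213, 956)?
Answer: -962108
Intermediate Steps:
k(F, p) = 4417 + 7*F (k(F, p) = 7*(631 + F) = 4417 + 7*F)
(96 + 976)*(-903) + k(213, 956) = (96 + 976)*(-903) + (4417 + 7*213) = 1072*(-903) + (4417 + 1491) = -968016 + 5908 = -962108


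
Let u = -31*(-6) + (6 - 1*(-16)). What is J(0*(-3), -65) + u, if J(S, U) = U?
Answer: 143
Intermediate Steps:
u = 208 (u = 186 + (6 + 16) = 186 + 22 = 208)
J(0*(-3), -65) + u = -65 + 208 = 143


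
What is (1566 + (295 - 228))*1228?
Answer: 2005324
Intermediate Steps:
(1566 + (295 - 228))*1228 = (1566 + 67)*1228 = 1633*1228 = 2005324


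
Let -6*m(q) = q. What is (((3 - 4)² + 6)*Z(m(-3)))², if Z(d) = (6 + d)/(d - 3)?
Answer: 8281/25 ≈ 331.24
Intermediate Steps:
m(q) = -q/6
Z(d) = (6 + d)/(-3 + d)
(((3 - 4)² + 6)*Z(m(-3)))² = (((3 - 4)² + 6)*((6 - ⅙*(-3))/(-3 - ⅙*(-3))))² = (((-1)² + 6)*((6 + ½)/(-3 + ½)))² = ((1 + 6)*((13/2)/(-5/2)))² = (7*(-⅖*13/2))² = (7*(-13/5))² = (-91/5)² = 8281/25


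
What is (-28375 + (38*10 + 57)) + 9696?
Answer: -18242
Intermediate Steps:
(-28375 + (38*10 + 57)) + 9696 = (-28375 + (380 + 57)) + 9696 = (-28375 + 437) + 9696 = -27938 + 9696 = -18242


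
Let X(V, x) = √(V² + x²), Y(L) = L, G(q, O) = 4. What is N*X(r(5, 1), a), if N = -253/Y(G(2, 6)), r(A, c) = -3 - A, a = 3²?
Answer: -253*√145/4 ≈ -761.63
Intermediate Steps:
a = 9
N = -253/4 ≈ -63.250
N*X(r(5, 1), a) = -253*√((-3 - 1*5)² + 9²)/4 = -253*√((-3 - 5)² + 81)/4 = -253*√((-8)² + 81)/4 = -253*√(64 + 81)/4 = -253*√145/4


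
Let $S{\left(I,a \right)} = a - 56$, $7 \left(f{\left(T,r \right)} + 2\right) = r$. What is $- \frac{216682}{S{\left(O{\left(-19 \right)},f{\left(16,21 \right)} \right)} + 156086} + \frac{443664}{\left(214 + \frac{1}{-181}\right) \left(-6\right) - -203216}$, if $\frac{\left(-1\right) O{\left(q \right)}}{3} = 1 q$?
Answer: $\frac{2305062220334}{2851442964319} \approx 0.80838$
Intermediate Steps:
$f{\left(T,r \right)} = -2 + \frac{r}{7}$
$O{\left(q \right)} = - 3 q$ ($O{\left(q \right)} = - 3 \cdot 1 q = - 3 q$)
$S{\left(I,a \right)} = -56 + a$ ($S{\left(I,a \right)} = a - 56 = -56 + a$)
$- \frac{216682}{S{\left(O{\left(-19 \right)},f{\left(16,21 \right)} \right)} + 156086} + \frac{443664}{\left(214 + \frac{1}{-181}\right) \left(-6\right) - -203216} = - \frac{216682}{\left(-56 + \left(-2 + \frac{1}{7} \cdot 21\right)\right) + 156086} + \frac{443664}{\left(214 + \frac{1}{-181}\right) \left(-6\right) - -203216} = - \frac{216682}{\left(-56 + \left(-2 + 3\right)\right) + 156086} + \frac{443664}{\left(214 - \frac{1}{181}\right) \left(-6\right) + 203216} = - \frac{216682}{\left(-56 + 1\right) + 156086} + \frac{443664}{\frac{38733}{181} \left(-6\right) + 203216} = - \frac{216682}{-55 + 156086} + \frac{443664}{- \frac{232398}{181} + 203216} = - \frac{216682}{156031} + \frac{443664}{\frac{36549698}{181}} = \left(-216682\right) \frac{1}{156031} + 443664 \cdot \frac{181}{36549698} = - \frac{216682}{156031} + \frac{40151592}{18274849} = \frac{2305062220334}{2851442964319}$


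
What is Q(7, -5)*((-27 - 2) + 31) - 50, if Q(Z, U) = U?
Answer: -60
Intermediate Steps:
Q(7, -5)*((-27 - 2) + 31) - 50 = -5*((-27 - 2) + 31) - 50 = -5*(-29 + 31) - 50 = -5*2 - 50 = -10 - 50 = -60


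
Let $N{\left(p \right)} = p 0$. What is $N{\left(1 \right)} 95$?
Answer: $0$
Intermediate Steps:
$N{\left(p \right)} = 0$
$N{\left(1 \right)} 95 = 0 \cdot 95 = 0$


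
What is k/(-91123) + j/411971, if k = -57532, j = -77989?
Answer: 16594923925/37540033433 ≈ 0.44206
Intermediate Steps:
k/(-91123) + j/411971 = -57532/(-91123) - 77989/411971 = -57532*(-1/91123) - 77989*1/411971 = 57532/91123 - 77989/411971 = 16594923925/37540033433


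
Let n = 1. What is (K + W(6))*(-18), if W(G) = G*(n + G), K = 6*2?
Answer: -972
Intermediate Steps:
K = 12
W(G) = G*(1 + G)
(K + W(6))*(-18) = (12 + 6*(1 + 6))*(-18) = (12 + 6*7)*(-18) = (12 + 42)*(-18) = 54*(-18) = -972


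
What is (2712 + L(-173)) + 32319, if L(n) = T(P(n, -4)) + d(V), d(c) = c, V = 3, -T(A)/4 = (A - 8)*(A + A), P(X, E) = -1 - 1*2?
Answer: 34770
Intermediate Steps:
P(X, E) = -3 (P(X, E) = -1 - 2 = -3)
T(A) = -8*A*(-8 + A) (T(A) = -4*(A - 8)*(A + A) = -4*(-8 + A)*2*A = -8*A*(-8 + A))
L(n) = -261 (L(n) = 8*(-3)*(8 - 1*(-3)) + 3 = 8*(-3)*(8 + 3) + 3 = 8*(-3)*11 + 3 = -264 + 3 = -261)
(2712 + L(-173)) + 32319 = (2712 - 261) + 32319 = 2451 + 32319 = 34770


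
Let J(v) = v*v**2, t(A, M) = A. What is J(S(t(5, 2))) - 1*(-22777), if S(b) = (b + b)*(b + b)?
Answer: 1022777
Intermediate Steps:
S(b) = 4*b**2 (S(b) = (2*b)*(2*b) = 4*b**2)
J(v) = v**3
J(S(t(5, 2))) - 1*(-22777) = (4*5**2)**3 - 1*(-22777) = (4*25)**3 + 22777 = 100**3 + 22777 = 1000000 + 22777 = 1022777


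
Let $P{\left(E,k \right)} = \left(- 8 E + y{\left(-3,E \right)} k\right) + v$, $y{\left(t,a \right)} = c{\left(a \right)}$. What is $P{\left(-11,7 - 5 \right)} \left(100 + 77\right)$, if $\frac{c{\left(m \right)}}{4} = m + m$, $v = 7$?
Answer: $-14337$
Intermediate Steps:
$c{\left(m \right)} = 8 m$ ($c{\left(m \right)} = 4 \left(m + m\right) = 4 \cdot 2 m = 8 m$)
$y{\left(t,a \right)} = 8 a$
$P{\left(E,k \right)} = 7 - 8 E + 8 E k$ ($P{\left(E,k \right)} = \left(- 8 E + 8 E k\right) + 7 = 7 - 8 E + 8 E k$)
$P{\left(-11,7 - 5 \right)} \left(100 + 77\right) = \left(7 - -88 + 8 \left(-11\right) \left(7 - 5\right)\right) \left(100 + 77\right) = \left(7 + 88 + 8 \left(-11\right) \left(7 - 5\right)\right) 177 = \left(7 + 88 + 8 \left(-11\right) 2\right) 177 = \left(7 + 88 - 176\right) 177 = \left(-81\right) 177 = -14337$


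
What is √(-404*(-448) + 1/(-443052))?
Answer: √986884393343981/73842 ≈ 425.43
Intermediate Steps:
√(-404*(-448) + 1/(-443052)) = √(180992 - 1/443052) = √(80188867583/443052) = √986884393343981/73842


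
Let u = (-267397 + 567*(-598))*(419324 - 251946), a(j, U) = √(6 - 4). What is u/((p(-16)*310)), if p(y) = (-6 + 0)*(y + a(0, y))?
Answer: -203017128028/59055 - 50754282007*√2/236220 ≈ -3.7416e+6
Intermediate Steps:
a(j, U) = √2
p(y) = -6*y - 6*√2 (p(y) = (-6 + 0)*(y + √2) = -6*(y + √2) = -6*y - 6*√2)
u = -101508564014 (u = (-267397 - 339066)*167378 = -606463*167378 = -101508564014)
u/((p(-16)*310)) = -101508564014*1/(310*(-6*(-16) - 6*√2)) = -101508564014*1/(310*(96 - 6*√2)) = -101508564014/(29760 - 1860*√2)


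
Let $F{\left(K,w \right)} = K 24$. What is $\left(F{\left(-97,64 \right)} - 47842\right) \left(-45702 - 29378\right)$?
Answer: $3766763600$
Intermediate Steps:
$F{\left(K,w \right)} = 24 K$
$\left(F{\left(-97,64 \right)} - 47842\right) \left(-45702 - 29378\right) = \left(24 \left(-97\right) - 47842\right) \left(-45702 - 29378\right) = \left(-2328 - 47842\right) \left(-75080\right) = \left(-50170\right) \left(-75080\right) = 3766763600$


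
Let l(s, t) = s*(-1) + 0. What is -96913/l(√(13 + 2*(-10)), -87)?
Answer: -96913*I*√7/7 ≈ -36630.0*I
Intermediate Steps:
l(s, t) = -s (l(s, t) = -s + 0 = -s)
-96913/l(√(13 + 2*(-10)), -87) = -96913*(-1/√(13 + 2*(-10))) = -96913*(-1/√(13 - 20)) = -96913*I*√7/7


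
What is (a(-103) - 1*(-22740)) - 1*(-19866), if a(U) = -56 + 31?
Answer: 42581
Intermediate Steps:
a(U) = -25
(a(-103) - 1*(-22740)) - 1*(-19866) = (-25 - 1*(-22740)) - 1*(-19866) = (-25 + 22740) + 19866 = 22715 + 19866 = 42581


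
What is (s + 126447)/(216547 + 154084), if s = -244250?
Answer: -117803/370631 ≈ -0.31784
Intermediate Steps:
(s + 126447)/(216547 + 154084) = (-244250 + 126447)/(216547 + 154084) = -117803/370631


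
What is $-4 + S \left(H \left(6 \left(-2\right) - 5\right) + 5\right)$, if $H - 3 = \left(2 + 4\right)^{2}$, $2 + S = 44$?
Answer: $-27640$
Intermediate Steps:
$S = 42$ ($S = -2 + 44 = 42$)
$H = 39$ ($H = 3 + \left(2 + 4\right)^{2} = 3 + 6^{2} = 3 + 36 = 39$)
$-4 + S \left(H \left(6 \left(-2\right) - 5\right) + 5\right) = -4 + 42 \left(39 \left(6 \left(-2\right) - 5\right) + 5\right) = -4 + 42 \left(39 \left(-12 - 5\right) + 5\right) = -4 + 42 \left(39 \left(-17\right) + 5\right) = -4 + 42 \left(-663 + 5\right) = -4 + 42 \left(-658\right) = -4 - 27636 = -27640$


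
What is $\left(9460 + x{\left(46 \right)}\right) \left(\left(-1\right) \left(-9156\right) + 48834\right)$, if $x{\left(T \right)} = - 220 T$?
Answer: $-38273400$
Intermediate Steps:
$\left(9460 + x{\left(46 \right)}\right) \left(\left(-1\right) \left(-9156\right) + 48834\right) = \left(9460 - 10120\right) \left(\left(-1\right) \left(-9156\right) + 48834\right) = \left(9460 - 10120\right) \left(9156 + 48834\right) = \left(-660\right) 57990 = -38273400$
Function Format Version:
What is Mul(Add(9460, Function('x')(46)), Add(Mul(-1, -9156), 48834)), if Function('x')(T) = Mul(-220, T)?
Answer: -38273400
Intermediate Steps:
Mul(Add(9460, Function('x')(46)), Add(Mul(-1, -9156), 48834)) = Mul(Add(9460, Mul(-220, 46)), Add(Mul(-1, -9156), 48834)) = Mul(Add(9460, -10120), Add(9156, 48834)) = Mul(-660, 57990) = -38273400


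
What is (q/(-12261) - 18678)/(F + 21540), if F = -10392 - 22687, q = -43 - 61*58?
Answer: 229007377/141479679 ≈ 1.6187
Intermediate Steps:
q = -3581 (q = -43 - 3538 = -3581)
F = -33079
(q/(-12261) - 18678)/(F + 21540) = (-3581/(-12261) - 18678)/(-33079 + 21540) = (-3581*(-1/12261) - 18678)/(-11539) = (3581/12261 - 18678)*(-1/11539) = -229007377/12261*(-1/11539) = 229007377/141479679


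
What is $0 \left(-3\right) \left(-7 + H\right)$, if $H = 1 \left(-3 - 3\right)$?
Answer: $0$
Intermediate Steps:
$H = -6$ ($H = 1 \left(-6\right) = -6$)
$0 \left(-3\right) \left(-7 + H\right) = 0 \left(-3\right) \left(-7 - 6\right) = 0 \left(-13\right) = 0$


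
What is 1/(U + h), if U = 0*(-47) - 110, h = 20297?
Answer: 1/20187 ≈ 4.9537e-5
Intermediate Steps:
U = -110 (U = 0 - 110 = -110)
1/(U + h) = 1/(-110 + 20297) = 1/20187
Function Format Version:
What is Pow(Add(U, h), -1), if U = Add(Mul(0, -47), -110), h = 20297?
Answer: Rational(1, 20187) ≈ 4.9537e-5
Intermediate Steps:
U = -110 (U = Add(0, -110) = -110)
Pow(Add(U, h), -1) = Pow(Add(-110, 20297), -1) = Pow(20187, -1) = Rational(1, 20187)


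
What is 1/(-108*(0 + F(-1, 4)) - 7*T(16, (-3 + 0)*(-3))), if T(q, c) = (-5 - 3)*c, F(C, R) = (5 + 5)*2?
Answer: -1/1656 ≈ -0.00060386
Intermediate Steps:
F(C, R) = 20 (F(C, R) = 10*2 = 20)
T(q, c) = -8*c
1/(-108*(0 + F(-1, 4)) - 7*T(16, (-3 + 0)*(-3))) = 1/(-108*(0 + 20) - (-56)*(-3 + 0)*(-3)) = 1/(-108*20 - (-56)*(-3*(-3))) = 1/(-2160 - (-56)*9) = 1/(-2160 - 7*(-72)) = 1/(-2160 + 504) = 1/(-1656) = -1/1656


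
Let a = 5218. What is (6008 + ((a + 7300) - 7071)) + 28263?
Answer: 39718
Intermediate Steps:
(6008 + ((a + 7300) - 7071)) + 28263 = (6008 + ((5218 + 7300) - 7071)) + 28263 = (6008 + (12518 - 7071)) + 28263 = (6008 + 5447) + 28263 = 11455 + 28263 = 39718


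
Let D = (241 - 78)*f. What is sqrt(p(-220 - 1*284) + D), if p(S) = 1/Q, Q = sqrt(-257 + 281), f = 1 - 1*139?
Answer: sqrt(-809784 + 3*sqrt(6))/6 ≈ 149.98*I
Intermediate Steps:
f = -138 (f = 1 - 139 = -138)
Q = 2*sqrt(6) (Q = sqrt(24) = 2*sqrt(6) ≈ 4.8990)
D = -22494 (D = (241 - 78)*(-138) = 163*(-138) = -22494)
p(S) = sqrt(6)/12 (p(S) = 1/(2*sqrt(6)) = sqrt(6)/12)
sqrt(p(-220 - 1*284) + D) = sqrt(sqrt(6)/12 - 22494) = sqrt(-22494 + sqrt(6)/12)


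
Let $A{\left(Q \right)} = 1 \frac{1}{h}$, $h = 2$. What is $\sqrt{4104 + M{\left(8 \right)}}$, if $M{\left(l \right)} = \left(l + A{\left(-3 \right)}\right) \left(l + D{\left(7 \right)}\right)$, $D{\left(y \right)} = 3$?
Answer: $\frac{\sqrt{16790}}{2} \approx 64.788$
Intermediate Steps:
$A{\left(Q \right)} = \frac{1}{2}$ ($A{\left(Q \right)} = 1 \cdot \frac{1}{2} = \frac{1}{2}$)
$M{\left(l \right)} = \left(\frac{1}{2} + l\right) \left(3 + l\right)$ ($M{\left(l \right)} = \left(l + \frac{1}{2}\right) \left(l + 3\right) = \left(\frac{1}{2} + l\right) \left(3 + l\right)$)
$\sqrt{4104 + M{\left(8 \right)}} = \sqrt{4104 + \left(\frac{3}{2} + 8^{2} + \frac{7}{2} \cdot 8\right)} = \sqrt{4104 + \left(\frac{3}{2} + 64 + 28\right)} = \sqrt{4104 + \frac{187}{2}} = \sqrt{\frac{8395}{2}} = \frac{\sqrt{16790}}{2}$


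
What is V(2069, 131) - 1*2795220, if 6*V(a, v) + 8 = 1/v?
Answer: -732347989/262 ≈ -2.7952e+6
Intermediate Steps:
V(a, v) = -4/3 + 1/(6*v)
V(2069, 131) - 1*2795220 = (⅙)*(1 - 8*131)/131 - 1*2795220 = (⅙)*(1/131)*(1 - 1048) - 2795220 = (⅙)*(1/131)*(-1047) - 2795220 = -349/262 - 2795220 = -732347989/262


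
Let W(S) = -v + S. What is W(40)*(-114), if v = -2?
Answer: -4788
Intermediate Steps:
W(S) = 2 + S (W(S) = -1*(-2) + S = 2 + S)
W(40)*(-114) = (2 + 40)*(-114) = 42*(-114) = -4788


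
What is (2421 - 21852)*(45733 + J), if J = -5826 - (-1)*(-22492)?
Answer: -338390865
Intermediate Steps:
J = -28318 (J = -5826 - 1*22492 = -5826 - 22492 = -28318)
(2421 - 21852)*(45733 + J) = (2421 - 21852)*(45733 - 28318) = -19431*17415 = -338390865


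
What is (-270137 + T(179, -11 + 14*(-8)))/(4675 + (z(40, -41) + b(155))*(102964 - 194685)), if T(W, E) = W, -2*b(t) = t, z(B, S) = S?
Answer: -539916/21747227 ≈ -0.024827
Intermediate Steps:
b(t) = -t/2
(-270137 + T(179, -11 + 14*(-8)))/(4675 + (z(40, -41) + b(155))*(102964 - 194685)) = (-270137 + 179)/(4675 + (-41 - ½*155)*(102964 - 194685)) = -269958/(4675 + (-41 - 155/2)*(-91721)) = -269958/(4675 - 237/2*(-91721)) = -269958/(4675 + 21737877/2) = -269958/21747227/2 = -269958*2/21747227 = -539916/21747227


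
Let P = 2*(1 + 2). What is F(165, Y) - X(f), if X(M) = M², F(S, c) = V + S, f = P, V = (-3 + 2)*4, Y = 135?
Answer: 125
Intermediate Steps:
V = -4 (V = -1*4 = -4)
P = 6 (P = 2*3 = 6)
f = 6
F(S, c) = -4 + S
F(165, Y) - X(f) = (-4 + 165) - 1*6² = 161 - 1*36 = 161 - 36 = 125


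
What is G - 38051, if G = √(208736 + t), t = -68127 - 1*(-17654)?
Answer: -38051 + √158263 ≈ -37653.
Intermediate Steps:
t = -50473 (t = -68127 + 17654 = -50473)
G = √158263 (G = √(208736 - 50473) = √158263 ≈ 397.82)
G - 38051 = √158263 - 38051 = -38051 + √158263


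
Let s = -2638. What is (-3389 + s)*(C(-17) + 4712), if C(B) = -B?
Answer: -28501683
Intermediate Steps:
(-3389 + s)*(C(-17) + 4712) = (-3389 - 2638)*(-1*(-17) + 4712) = -6027*(17 + 4712) = -6027*4729 = -28501683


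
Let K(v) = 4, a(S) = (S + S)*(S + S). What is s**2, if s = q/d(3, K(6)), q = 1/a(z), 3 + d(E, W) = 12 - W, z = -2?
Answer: 1/6400 ≈ 0.00015625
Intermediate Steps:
a(S) = 4*S**2 (a(S) = (2*S)*(2*S) = 4*S**2)
d(E, W) = 9 - W (d(E, W) = -3 + (12 - W) = 9 - W)
q = 1/16 (q = 1/(4*(-2)**2) = 1/(4*4) = 1/16 ≈ 0.062500)
s = 1/80 (s = 1/(16*(9 - 1*4)) = 1/(16*(9 - 4)) = (1/16)/5 = (1/16)*(1/5) = 1/80 ≈ 0.012500)
s**2 = (1/80)**2 = 1/6400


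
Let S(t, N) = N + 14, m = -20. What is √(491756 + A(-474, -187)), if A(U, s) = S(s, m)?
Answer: 5*√19670 ≈ 701.25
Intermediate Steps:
S(t, N) = 14 + N
A(U, s) = -6 (A(U, s) = 14 - 20 = -6)
√(491756 + A(-474, -187)) = √(491756 - 6) = √491750 = 5*√19670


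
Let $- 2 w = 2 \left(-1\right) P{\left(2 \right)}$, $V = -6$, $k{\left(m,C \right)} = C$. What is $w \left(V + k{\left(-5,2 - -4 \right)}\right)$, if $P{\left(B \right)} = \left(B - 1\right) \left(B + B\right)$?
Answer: $0$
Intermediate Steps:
$P{\left(B \right)} = 2 B \left(-1 + B\right)$ ($P{\left(B \right)} = \left(-1 + B\right) 2 B = 2 B \left(-1 + B\right)$)
$w = 4$ ($w = - \frac{2 \left(-1\right) 2 \cdot 2 \left(-1 + 2\right)}{2} = - \frac{\left(-2\right) 2 \cdot 2 \cdot 1}{2} = - \frac{\left(-2\right) 4}{2} = \left(- \frac{1}{2}\right) \left(-8\right) = 4$)
$w \left(V + k{\left(-5,2 - -4 \right)}\right) = 4 \left(-6 + \left(2 - -4\right)\right) = 4 \left(-6 + \left(2 + 4\right)\right) = 4 \left(-6 + 6\right) = 4 \cdot 0 = 0$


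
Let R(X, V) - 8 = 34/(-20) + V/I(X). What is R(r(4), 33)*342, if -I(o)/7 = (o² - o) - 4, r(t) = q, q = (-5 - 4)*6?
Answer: 111806298/51905 ≈ 2154.1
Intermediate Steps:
q = -54 (q = -9*6 = -54)
r(t) = -54
I(o) = 28 - 7*o² + 7*o (I(o) = -7*((o² - o) - 4) = -7*(-4 + o² - o) = 28 - 7*o² + 7*o)
R(X, V) = 63/10 + V/(28 - 7*X² + 7*X) (R(X, V) = 8 + (34/(-20) + V/(28 - 7*X² + 7*X)) = 8 + (34*(-1/20) + V/(28 - 7*X² + 7*X)) = 8 + (-17/10 + V/(28 - 7*X² + 7*X)) = 63/10 + V/(28 - 7*X² + 7*X))
R(r(4), 33)*342 = ((1764 - 441*(-54)² + 10*33 + 441*(-54))/(70*(4 - 54 - 1*(-54)²)))*342 = ((1764 - 441*2916 + 330 - 23814)/(70*(4 - 54 - 1*2916)))*342 = ((1764 - 1285956 + 330 - 23814)/(70*(4 - 54 - 2916)))*342 = ((1/70)*(-1307676)/(-2966))*342 = ((1/70)*(-1/2966)*(-1307676))*342 = (326919/51905)*342 = 111806298/51905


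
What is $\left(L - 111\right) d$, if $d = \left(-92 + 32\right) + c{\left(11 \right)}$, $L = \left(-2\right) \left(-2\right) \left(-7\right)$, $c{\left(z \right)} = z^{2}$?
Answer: $-8479$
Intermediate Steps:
$L = -28$ ($L = 4 \left(-7\right) = -28$)
$d = 61$ ($d = \left(-92 + 32\right) + 11^{2} = -60 + 121 = 61$)
$\left(L - 111\right) d = \left(-28 - 111\right) 61 = \left(-139\right) 61 = -8479$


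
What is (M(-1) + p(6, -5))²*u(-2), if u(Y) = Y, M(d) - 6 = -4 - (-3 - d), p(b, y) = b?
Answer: -200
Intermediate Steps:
M(d) = 5 + d (M(d) = 6 + (-4 - (-3 - d)) = 6 + (-4 + (3 + d)) = 6 + (-1 + d) = 5 + d)
(M(-1) + p(6, -5))²*u(-2) = ((5 - 1) + 6)²*(-2) = (4 + 6)²*(-2) = 10²*(-2) = 100*(-2) = -200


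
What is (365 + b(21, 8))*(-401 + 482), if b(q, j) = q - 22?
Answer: 29484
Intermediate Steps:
b(q, j) = -22 + q
(365 + b(21, 8))*(-401 + 482) = (365 + (-22 + 21))*(-401 + 482) = (365 - 1)*81 = 364*81 = 29484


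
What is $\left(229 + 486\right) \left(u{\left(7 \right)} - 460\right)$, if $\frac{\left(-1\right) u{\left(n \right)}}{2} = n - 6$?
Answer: $-330330$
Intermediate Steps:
$u{\left(n \right)} = 12 - 2 n$ ($u{\left(n \right)} = - 2 \left(n - 6\right) = - 2 \left(-6 + n\right) = 12 - 2 n$)
$\left(229 + 486\right) \left(u{\left(7 \right)} - 460\right) = \left(229 + 486\right) \left(\left(12 - 14\right) - 460\right) = 715 \left(\left(12 - 14\right) - 460\right) = 715 \left(-2 - 460\right) = 715 \left(-462\right) = -330330$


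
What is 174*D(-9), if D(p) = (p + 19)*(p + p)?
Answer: -31320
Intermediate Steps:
D(p) = 2*p*(19 + p) (D(p) = (19 + p)*(2*p) = 2*p*(19 + p))
174*D(-9) = 174*(2*(-9)*(19 - 9)) = 174*(2*(-9)*10) = 174*(-180) = -31320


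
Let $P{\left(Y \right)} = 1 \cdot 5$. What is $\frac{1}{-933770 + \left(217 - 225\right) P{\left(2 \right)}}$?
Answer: $- \frac{1}{933810} \approx -1.0709 \cdot 10^{-6}$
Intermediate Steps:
$P{\left(Y \right)} = 5$
$\frac{1}{-933770 + \left(217 - 225\right) P{\left(2 \right)}} = \frac{1}{-933770 + \left(217 - 225\right) 5} = \frac{1}{-933770 - 40} = \frac{1}{-933810} = - \frac{1}{933810}$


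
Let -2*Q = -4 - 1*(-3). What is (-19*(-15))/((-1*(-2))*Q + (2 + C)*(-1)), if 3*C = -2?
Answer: -855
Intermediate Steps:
C = -2/3 (C = (1/3)*(-2) = -2/3 ≈ -0.66667)
Q = 1/2 (Q = -(-4 - 1*(-3))/2 = -(-4 + 3)/2 = -1/2*(-1) = 1/2 ≈ 0.50000)
(-19*(-15))/((-1*(-2))*Q + (2 + C)*(-1)) = (-19*(-15))/(-1*(-2)*(1/2) + (2 - 2/3)*(-1)) = 285/(2*(1/2) + (4/3)*(-1)) = 285/(1 - 4/3) = 285/(-1/3) = 285*(-3) = -855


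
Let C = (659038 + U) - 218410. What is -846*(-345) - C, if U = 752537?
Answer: -901295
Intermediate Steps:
C = 1193165 (C = (659038 + 752537) - 218410 = 1411575 - 218410 = 1193165)
-846*(-345) - C = -846*(-345) - 1*1193165 = 291870 - 1193165 = -901295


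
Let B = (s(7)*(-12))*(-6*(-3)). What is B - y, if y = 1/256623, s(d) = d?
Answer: -388013977/256623 ≈ -1512.0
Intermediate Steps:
y = 1/256623 ≈ 3.8968e-6
B = -1512 (B = (7*(-12))*(-6*(-3)) = -84*18 = -1512)
B - y = -1512 - 1*1/256623 = -1512 - 1/256623 = -388013977/256623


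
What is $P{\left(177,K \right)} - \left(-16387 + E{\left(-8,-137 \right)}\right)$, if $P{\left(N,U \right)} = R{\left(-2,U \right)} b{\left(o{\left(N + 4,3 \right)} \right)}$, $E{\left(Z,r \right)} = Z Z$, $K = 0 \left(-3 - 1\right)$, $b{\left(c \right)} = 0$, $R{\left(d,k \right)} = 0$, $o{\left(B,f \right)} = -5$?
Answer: $16323$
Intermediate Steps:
$K = 0$ ($K = 0 \left(-4\right) = 0$)
$E{\left(Z,r \right)} = Z^{2}$
$P{\left(N,U \right)} = 0$ ($P{\left(N,U \right)} = 0 \cdot 0 = 0$)
$P{\left(177,K \right)} - \left(-16387 + E{\left(-8,-137 \right)}\right) = 0 + \left(16387 - \left(-8\right)^{2}\right) = 0 + \left(16387 - 64\right) = 0 + 16323 = 16323$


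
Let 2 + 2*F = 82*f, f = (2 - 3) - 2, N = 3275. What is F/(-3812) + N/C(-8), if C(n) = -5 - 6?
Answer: -3120734/10483 ≈ -297.69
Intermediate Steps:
C(n) = -11
f = -3 (f = -1 - 2 = -3)
F = -124 (F = -1 + (82*(-3))/2 = -1 + (1/2)*(-246) = -1 - 123 = -124)
F/(-3812) + N/C(-8) = -124/(-3812) + 3275/(-11) = -124*(-1/3812) + 3275*(-1/11) = 31/953 - 3275/11 = -3120734/10483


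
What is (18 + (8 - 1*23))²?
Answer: 9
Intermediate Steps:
(18 + (8 - 1*23))² = (18 + (8 - 23))² = (18 - 15)² = 3² = 9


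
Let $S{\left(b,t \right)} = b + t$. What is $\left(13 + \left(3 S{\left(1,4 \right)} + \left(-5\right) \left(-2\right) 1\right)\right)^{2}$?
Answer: $1444$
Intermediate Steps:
$\left(13 + \left(3 S{\left(1,4 \right)} + \left(-5\right) \left(-2\right) 1\right)\right)^{2} = \left(13 + \left(3 \left(1 + 4\right) + \left(-5\right) \left(-2\right) 1\right)\right)^{2} = \left(13 + \left(3 \cdot 5 + 10 \cdot 1\right)\right)^{2} = \left(13 + \left(15 + 10\right)\right)^{2} = \left(13 + 25\right)^{2} = 38^{2} = 1444$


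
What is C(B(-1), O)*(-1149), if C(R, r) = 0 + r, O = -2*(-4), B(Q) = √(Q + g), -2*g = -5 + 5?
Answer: -9192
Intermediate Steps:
g = 0 (g = -(-5 + 5)/2 = -½*0 = 0)
B(Q) = √Q (B(Q) = √(Q + 0) = √Q)
O = 8
C(R, r) = r
C(B(-1), O)*(-1149) = 8*(-1149) = -9192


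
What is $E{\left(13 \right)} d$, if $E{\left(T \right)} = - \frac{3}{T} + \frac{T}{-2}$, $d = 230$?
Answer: $- \frac{20125}{13} \approx -1548.1$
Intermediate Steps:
$E{\left(T \right)} = - \frac{3}{T} - \frac{T}{2}$ ($E{\left(T \right)} = - \frac{3}{T} + T \left(- \frac{1}{2}\right) = - \frac{3}{T} - \frac{T}{2}$)
$E{\left(13 \right)} d = \left(- \frac{3}{13} - \frac{13}{2}\right) 230 = \left(- \frac{175}{26}\right) 230 = - \frac{20125}{13}$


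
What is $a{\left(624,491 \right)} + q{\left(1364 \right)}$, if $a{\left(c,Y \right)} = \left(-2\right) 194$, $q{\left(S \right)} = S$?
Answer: $976$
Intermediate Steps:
$a{\left(c,Y \right)} = -388$
$a{\left(624,491 \right)} + q{\left(1364 \right)} = -388 + 1364 = 976$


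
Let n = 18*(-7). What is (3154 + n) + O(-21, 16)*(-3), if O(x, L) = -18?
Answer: 3082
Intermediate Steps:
n = -126
(3154 + n) + O(-21, 16)*(-3) = (3154 - 126) - 18*(-3) = 3028 + 54 = 3082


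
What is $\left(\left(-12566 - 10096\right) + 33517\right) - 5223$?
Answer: $5632$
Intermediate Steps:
$\left(\left(-12566 - 10096\right) + 33517\right) - 5223 = \left(-22662 + 33517\right) + \left(-5618 + 395\right) = 10855 - 5223 = 5632$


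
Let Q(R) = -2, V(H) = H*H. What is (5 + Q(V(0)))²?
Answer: 9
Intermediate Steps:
V(H) = H²
(5 + Q(V(0)))² = (5 - 2)² = 3² = 9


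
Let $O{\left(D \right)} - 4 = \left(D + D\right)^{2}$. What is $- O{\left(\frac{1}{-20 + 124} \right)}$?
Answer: $- \frac{10817}{2704} \approx -4.0004$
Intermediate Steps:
$O{\left(D \right)} = 4 + 4 D^{2}$ ($O{\left(D \right)} = 4 + \left(D + D\right)^{2} = 4 + \left(2 D\right)^{2} = 4 + 4 D^{2}$)
$- O{\left(\frac{1}{-20 + 124} \right)} = - (4 + 4 \left(\frac{1}{-20 + 124}\right)^{2}) = - (4 + 4 \left(\frac{1}{104}\right)^{2}) = - (4 + \frac{4}{10816}) = - (4 + 4 \cdot \frac{1}{10816}) = - (4 + \frac{1}{2704}) = \left(-1\right) \frac{10817}{2704} = - \frac{10817}{2704}$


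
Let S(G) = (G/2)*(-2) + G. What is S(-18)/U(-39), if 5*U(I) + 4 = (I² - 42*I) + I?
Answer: 0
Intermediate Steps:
U(I) = -⅘ - 41*I/5 + I²/5 (U(I) = -⅘ + ((I² - 42*I) + I)/5 = -⅘ + (I² - 41*I)/5 = -⅘ + (-41*I/5 + I²/5) = -⅘ - 41*I/5 + I²/5)
S(G) = 0 (S(G) = (G*(½))*(-2) + G = (G/2)*(-2) + G = -G + G = 0)
S(-18)/U(-39) = 0/(-⅘ - 41/5*(-39) + (⅕)*(-39)²) = 0/(-⅘ + 1599/5 + (⅕)*1521) = 0/(-⅘ + 1599/5 + 1521/5) = 0/(3116/5) = 0*(5/3116) = 0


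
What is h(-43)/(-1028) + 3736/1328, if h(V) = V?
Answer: 243607/85324 ≈ 2.8551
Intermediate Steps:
h(-43)/(-1028) + 3736/1328 = -43/(-1028) + 3736/1328 = -43*(-1/1028) + 3736*(1/1328) = 43/1028 + 467/166 = 243607/85324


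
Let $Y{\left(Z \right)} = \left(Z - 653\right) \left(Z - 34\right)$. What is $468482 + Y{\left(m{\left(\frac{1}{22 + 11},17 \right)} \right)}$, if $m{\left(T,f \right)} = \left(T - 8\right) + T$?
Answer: $\frac{540363322}{1089} \approx 4.962 \cdot 10^{5}$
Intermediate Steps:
$m{\left(T,f \right)} = -8 + 2 T$ ($m{\left(T,f \right)} = \left(-8 + T\right) + T = -8 + 2 T$)
$Y{\left(Z \right)} = \left(-653 + Z\right) \left(-34 + Z\right)$
$468482 + Y{\left(m{\left(\frac{1}{22 + 11},17 \right)} \right)} = 468482 + \left(22202 + \left(-8 + \frac{2}{22 + 11}\right)^{2} - 687 \left(-8 + \frac{2}{22 + 11}\right)\right) = 468482 + \left(22202 + \left(-8 + \frac{2}{33}\right)^{2} - 687 \left(-8 + \frac{2}{33}\right)\right) = 468482 + \left(22202 + \left(- \frac{262}{33}\right)^{2} - - \frac{59998}{11}\right) = 468482 + \left(22202 + \frac{68644}{1089} + \frac{59998}{11}\right) = 468482 + \frac{30186424}{1089} = \frac{540363322}{1089}$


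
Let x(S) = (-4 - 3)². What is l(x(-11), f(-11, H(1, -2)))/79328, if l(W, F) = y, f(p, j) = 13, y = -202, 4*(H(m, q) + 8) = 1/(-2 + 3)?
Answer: -101/39664 ≈ -0.0025464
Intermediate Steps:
H(m, q) = -31/4 (H(m, q) = -8 + 1/(4*(-2 + 3)) = -8 + (¼)/1 = -8 + (¼)*1 = -8 + ¼ = -31/4)
x(S) = 49 (x(S) = (-7)² = 49)
l(W, F) = -202
l(x(-11), f(-11, H(1, -2)))/79328 = -202/79328 = -202*1/79328 = -101/39664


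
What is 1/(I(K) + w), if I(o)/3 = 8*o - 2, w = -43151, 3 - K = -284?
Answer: -1/36269 ≈ -2.7572e-5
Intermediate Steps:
K = 287 (K = 3 - 1*(-284) = 3 + 284 = 287)
I(o) = -6 + 24*o (I(o) = 3*(8*o - 2) = 3*(-2 + 8*o) = -6 + 24*o)
1/(I(K) + w) = 1/((-6 + 24*287) - 43151) = 1/((-6 + 6888) - 43151) = 1/(6882 - 43151) = 1/(-36269) = -1/36269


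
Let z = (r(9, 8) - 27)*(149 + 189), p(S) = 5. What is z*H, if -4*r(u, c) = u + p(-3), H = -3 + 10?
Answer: -72163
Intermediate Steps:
H = 7
r(u, c) = -5/4 - u/4 (r(u, c) = -(u + 5)/4 = -(5 + u)/4 = -5/4 - u/4)
z = -10309 (z = ((-5/4 - ¼*9) - 27)*(149 + 189) = ((-5/4 - 9/4) - 27)*338 = (-7/2 - 27)*338 = -61/2*338 = -10309)
z*H = -10309*7 = -72163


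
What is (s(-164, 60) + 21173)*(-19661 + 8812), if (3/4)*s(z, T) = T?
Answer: -230573797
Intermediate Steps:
s(z, T) = 4*T/3
(s(-164, 60) + 21173)*(-19661 + 8812) = ((4/3)*60 + 21173)*(-19661 + 8812) = (80 + 21173)*(-10849) = 21253*(-10849) = -230573797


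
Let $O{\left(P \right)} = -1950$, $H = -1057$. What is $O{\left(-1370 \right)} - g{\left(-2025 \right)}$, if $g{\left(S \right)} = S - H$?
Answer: $-982$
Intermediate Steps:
$g{\left(S \right)} = 1057 + S$ ($g{\left(S \right)} = S - -1057 = S + 1057 = 1057 + S$)
$O{\left(-1370 \right)} - g{\left(-2025 \right)} = -1950 - \left(1057 - 2025\right) = -1950 - -968 = -1950 + 968 = -982$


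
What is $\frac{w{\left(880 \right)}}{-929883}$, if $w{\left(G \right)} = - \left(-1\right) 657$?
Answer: $- \frac{219}{309961} \approx -0.00070654$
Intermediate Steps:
$w{\left(G \right)} = 657$ ($w{\left(G \right)} = \left(-1\right) \left(-657\right) = 657$)
$\frac{w{\left(880 \right)}}{-929883} = \frac{657}{-929883} = 657 \left(- \frac{1}{929883}\right) = - \frac{219}{309961}$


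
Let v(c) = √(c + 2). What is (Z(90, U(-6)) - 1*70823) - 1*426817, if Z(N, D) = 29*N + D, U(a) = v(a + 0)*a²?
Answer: -495030 + 72*I ≈ -4.9503e+5 + 72.0*I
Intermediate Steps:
v(c) = √(2 + c)
U(a) = a²*√(2 + a) (U(a) = √(2 + (a + 0))*a² = √(2 + a)*a² = a²*√(2 + a))
Z(N, D) = D + 29*N
(Z(90, U(-6)) - 1*70823) - 1*426817 = (((-6)²*√(2 - 6) + 29*90) - 1*70823) - 1*426817 = ((36*√(-4) + 2610) - 70823) - 426817 = ((36*(2*I) + 2610) - 70823) - 426817 = ((72*I + 2610) - 70823) - 426817 = ((2610 + 72*I) - 70823) - 426817 = (-68213 + 72*I) - 426817 = -495030 + 72*I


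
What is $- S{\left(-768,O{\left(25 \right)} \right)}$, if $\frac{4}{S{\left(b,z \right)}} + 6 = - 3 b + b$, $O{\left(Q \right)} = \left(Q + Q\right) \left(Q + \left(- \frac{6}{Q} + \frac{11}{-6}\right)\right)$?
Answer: $- \frac{2}{765} \approx -0.0026144$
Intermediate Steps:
$O{\left(Q \right)} = 2 Q \left(- \frac{11}{6} + Q - \frac{6}{Q}\right)$ ($O{\left(Q \right)} = 2 Q \left(Q + \left(- \frac{6}{Q} + 11 \left(- \frac{1}{6}\right)\right)\right) = 2 Q \left(Q - \left(\frac{11}{6} + \frac{6}{Q}\right)\right) = 2 Q \left(- \frac{11}{6} + Q - \frac{6}{Q}\right)$)
$S{\left(b,z \right)} = \frac{4}{-6 - 2 b}$ ($S{\left(b,z \right)} = \frac{4}{-6 + \left(- 3 b + b\right)} = \frac{4}{-6 - 2 b}$)
$- S{\left(-768,O{\left(25 \right)} \right)} = - \frac{-2}{3 - 768} = - \frac{-2}{-765} = - \frac{\left(-2\right) \left(-1\right)}{765} = \left(-1\right) \frac{2}{765} = - \frac{2}{765}$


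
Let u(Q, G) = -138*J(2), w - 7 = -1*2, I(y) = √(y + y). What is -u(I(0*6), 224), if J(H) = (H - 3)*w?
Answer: -690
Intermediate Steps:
I(y) = √2*√y (I(y) = √(2*y) = √2*√y)
w = 5 (w = 7 - 1*2 = 7 - 2 = 5)
J(H) = -15 + 5*H (J(H) = (H - 3)*5 = (-3 + H)*5 = -15 + 5*H)
u(Q, G) = 690 (u(Q, G) = -138*(-15 + 5*2) = -138*(-15 + 10) = -138*(-5) = 690)
-u(I(0*6), 224) = -1*690 = -690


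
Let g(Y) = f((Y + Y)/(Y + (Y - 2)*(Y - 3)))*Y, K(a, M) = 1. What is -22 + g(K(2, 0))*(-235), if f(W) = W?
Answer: -536/3 ≈ -178.67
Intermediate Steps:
g(Y) = 2*Y²/(Y + (-3 + Y)*(-2 + Y)) (g(Y) = ((Y + Y)/(Y + (Y - 2)*(Y - 3)))*Y = ((2*Y)/(Y + (-2 + Y)*(-3 + Y)))*Y = ((2*Y)/(Y + (-3 + Y)*(-2 + Y)))*Y = (2*Y/(Y + (-3 + Y)*(-2 + Y)))*Y = 2*Y²/(Y + (-3 + Y)*(-2 + Y)))
-22 + g(K(2, 0))*(-235) = -22 + (2*1²/(6 + 1² - 4*1))*(-235) = -22 + (2*1/(6 + 1 - 4))*(-235) = -22 + (2*1/3)*(-235) = -22 + (2*1*(⅓))*(-235) = -22 + (⅔)*(-235) = -22 - 470/3 = -536/3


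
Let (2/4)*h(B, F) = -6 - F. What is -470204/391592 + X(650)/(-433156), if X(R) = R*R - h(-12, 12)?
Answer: -23070837571/10601276522 ≈ -2.1762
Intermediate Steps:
h(B, F) = -12 - 2*F (h(B, F) = 2*(-6 - F) = -12 - 2*F)
X(R) = 36 + R**2 (X(R) = R*R - (-12 - 2*12) = R**2 - (-12 - 24) = R**2 - 1*(-36) = R**2 + 36 = 36 + R**2)
-470204/391592 + X(650)/(-433156) = -470204/391592 + (36 + 650**2)/(-433156) = -470204*1/391592 + (36 + 422500)*(-1/433156) = -117551/97898 + 422536*(-1/433156) = -117551/97898 - 105634/108289 = -23070837571/10601276522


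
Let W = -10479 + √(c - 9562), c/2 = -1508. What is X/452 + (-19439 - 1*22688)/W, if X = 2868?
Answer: 128626105752/12409888147 + 42127*I*√12578/109822019 ≈ 10.365 + 0.043021*I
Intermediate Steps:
c = -3016 (c = 2*(-1508) = -3016)
W = -10479 + I*√12578 (W = -10479 + √(-3016 - 9562) = -10479 + √(-12578) = -10479 + I*√12578 ≈ -10479.0 + 112.15*I)
X/452 + (-19439 - 1*22688)/W = 2868/452 + (-19439 - 1*22688)/(-10479 + I*√12578) = 2868*(1/452) + (-19439 - 22688)/(-10479 + I*√12578) = 717/113 - 42127/(-10479 + I*√12578)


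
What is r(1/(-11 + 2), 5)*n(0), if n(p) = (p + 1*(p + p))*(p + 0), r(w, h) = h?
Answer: 0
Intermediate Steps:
n(p) = 3*p² (n(p) = (p + 1*(2*p))*p = (p + 2*p)*p = (3*p)*p = 3*p²)
r(1/(-11 + 2), 5)*n(0) = 5*(3*0²) = 5*(3*0) = 5*0 = 0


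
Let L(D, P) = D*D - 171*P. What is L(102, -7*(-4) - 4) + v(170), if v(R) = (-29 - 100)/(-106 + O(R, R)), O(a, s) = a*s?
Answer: 60467357/9598 ≈ 6300.0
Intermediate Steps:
L(D, P) = D² - 171*P
v(R) = -129/(-106 + R²) (v(R) = (-29 - 100)/(-106 + R*R) = -129/(-106 + R²))
L(102, -7*(-4) - 4) + v(170) = (102² - 171*(-7*(-4) - 4)) - 129/(-106 + 170²) = (10404 - 171*(28 - 4)) - 129/(-106 + 28900) = (10404 - 171*24) - 129/28794 = (10404 - 4104) - 129*1/28794 = 6300 - 43/9598 = 60467357/9598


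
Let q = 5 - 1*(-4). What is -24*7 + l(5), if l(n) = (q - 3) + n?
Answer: -157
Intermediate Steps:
q = 9 (q = 5 + 4 = 9)
l(n) = 6 + n (l(n) = (9 - 3) + n = 6 + n)
-24*7 + l(5) = -24*7 + (6 + 5) = -168 + 11 = -157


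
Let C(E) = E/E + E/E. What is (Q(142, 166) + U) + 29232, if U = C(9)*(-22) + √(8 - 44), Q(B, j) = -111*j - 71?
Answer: 10691 + 6*I ≈ 10691.0 + 6.0*I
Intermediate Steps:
C(E) = 2 (C(E) = 1 + 1 = 2)
Q(B, j) = -71 - 111*j
U = -44 + 6*I (U = 2*(-22) + √(8 - 44) = -44 + √(-36) = -44 + 6*I ≈ -44.0 + 6.0*I)
(Q(142, 166) + U) + 29232 = ((-71 - 111*166) + (-44 + 6*I)) + 29232 = ((-71 - 18426) + (-44 + 6*I)) + 29232 = (-18497 + (-44 + 6*I)) + 29232 = (-18541 + 6*I) + 29232 = 10691 + 6*I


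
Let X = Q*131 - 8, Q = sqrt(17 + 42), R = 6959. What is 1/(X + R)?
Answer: 6951/47303902 - 131*sqrt(59)/47303902 ≈ 0.00012567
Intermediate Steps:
Q = sqrt(59) ≈ 7.6811
X = -8 + 131*sqrt(59) (X = sqrt(59)*131 - 8 = 131*sqrt(59) - 8 = -8 + 131*sqrt(59) ≈ 998.23)
1/(X + R) = 1/((-8 + 131*sqrt(59)) + 6959) = 1/(6951 + 131*sqrt(59))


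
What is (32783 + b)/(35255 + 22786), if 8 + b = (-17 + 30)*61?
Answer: 33568/58041 ≈ 0.57835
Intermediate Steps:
b = 785 (b = -8 + (-17 + 30)*61 = -8 + 13*61 = -8 + 793 = 785)
(32783 + b)/(35255 + 22786) = (32783 + 785)/(35255 + 22786) = 33568/58041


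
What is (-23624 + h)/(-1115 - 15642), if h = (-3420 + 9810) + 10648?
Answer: 6586/16757 ≈ 0.39303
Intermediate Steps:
h = 17038 (h = 6390 + 10648 = 17038)
(-23624 + h)/(-1115 - 15642) = (-23624 + 17038)/(-1115 - 15642) = -6586/(-16757) = -6586*(-1/16757) = 6586/16757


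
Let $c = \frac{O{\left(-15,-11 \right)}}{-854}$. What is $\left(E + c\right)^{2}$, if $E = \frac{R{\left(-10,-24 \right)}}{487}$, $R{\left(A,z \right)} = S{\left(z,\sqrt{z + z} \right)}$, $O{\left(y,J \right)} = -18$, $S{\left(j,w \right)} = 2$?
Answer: $\frac{27426169}{43242786601} \approx 0.00063424$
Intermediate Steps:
$R{\left(A,z \right)} = 2$
$c = \frac{9}{427}$ ($c = - \frac{18}{-854} = \left(-18\right) \left(- \frac{1}{854}\right) = \frac{9}{427} \approx 0.021077$)
$E = \frac{2}{487} \approx 0.0041068$
$\left(E + c\right)^{2} = \left(\frac{2}{487} + \frac{9}{427}\right)^{2} = \left(\frac{5237}{207949}\right)^{2} = \frac{27426169}{43242786601}$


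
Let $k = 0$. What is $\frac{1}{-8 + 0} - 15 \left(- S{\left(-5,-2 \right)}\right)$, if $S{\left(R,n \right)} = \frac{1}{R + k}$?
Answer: $- \frac{25}{8} \approx -3.125$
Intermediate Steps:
$S{\left(R,n \right)} = \frac{1}{R}$ ($S{\left(R,n \right)} = \frac{1}{R + 0} = \frac{1}{R}$)
$\frac{1}{-8 + 0} - 15 \left(- S{\left(-5,-2 \right)}\right) = \frac{1}{-8 + 0} - 15 \left(- \frac{1}{-5}\right) = \frac{1}{-8} - 15 \left(\left(-1\right) \left(- \frac{1}{5}\right)\right) = - \frac{1}{8} - 3 = - \frac{25}{8}$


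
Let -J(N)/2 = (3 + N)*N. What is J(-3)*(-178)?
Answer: 0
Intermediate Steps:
J(N) = -2*N*(3 + N) (J(N) = -2*(3 + N)*N = -2*N*(3 + N))
J(-3)*(-178) = -2*(-3)*(3 - 3)*(-178) = -2*(-3)*0*(-178) = 0*(-178) = 0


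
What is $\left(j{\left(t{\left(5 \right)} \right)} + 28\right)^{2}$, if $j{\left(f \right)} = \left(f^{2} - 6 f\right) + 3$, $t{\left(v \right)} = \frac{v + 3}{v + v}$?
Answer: $\frac{450241}{625} \approx 720.39$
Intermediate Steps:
$t{\left(v \right)} = \frac{3 + v}{2 v}$
$j{\left(f \right)} = 3 + f^{2} - 6 f$
$\left(j{\left(t{\left(5 \right)} \right)} + 28\right)^{2} = \left(\left(3 + \left(\frac{3 + 5}{2 \cdot 5}\right)^{2} - 6 \frac{3 + 5}{2 \cdot 5}\right) + 28\right)^{2} = \left(\left(3 + \left(\frac{1}{2} \cdot \frac{1}{5} \cdot 8\right)^{2} - 6 \cdot \frac{1}{2} \cdot \frac{1}{5} \cdot 8\right) + 28\right)^{2} = \left(\left(3 + \left(\frac{4}{5}\right)^{2} - \frac{24}{5}\right) + 28\right)^{2} = \left(\left(3 + \frac{16}{25} - \frac{24}{5}\right) + 28\right)^{2} = \left(- \frac{29}{25} + 28\right)^{2} = \left(\frac{671}{25}\right)^{2} = \frac{450241}{625}$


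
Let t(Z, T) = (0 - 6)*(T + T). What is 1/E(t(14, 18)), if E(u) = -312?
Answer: -1/312 ≈ -0.0032051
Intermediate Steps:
t(Z, T) = -12*T
1/E(t(14, 18)) = 1/(-312) = -1/312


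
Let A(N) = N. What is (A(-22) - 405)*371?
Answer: -158417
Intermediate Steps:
(A(-22) - 405)*371 = (-22 - 405)*371 = -427*371 = -158417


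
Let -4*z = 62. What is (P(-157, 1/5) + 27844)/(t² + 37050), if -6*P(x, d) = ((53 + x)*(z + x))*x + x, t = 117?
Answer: 2983801/304434 ≈ 9.8011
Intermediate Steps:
z = -31/2 (z = -¼*62 = -31/2 ≈ -15.500)
P(x, d) = -x/6 - x*(53 + x)*(-31/2 + x)/6 (P(x, d) = -(((53 + x)*(-31/2 + x))*x + x)/6 = -(x*(53 + x)*(-31/2 + x) + x)/6 = -(x + x*(53 + x)*(-31/2 + x))/6 = -x/6 - x*(53 + x)*(-31/2 + x)/6)
(P(-157, 1/5) + 27844)/(t² + 37050) = ((1/12)*(-157)*(1641 - 75*(-157) - 2*(-157)²) + 27844)/(117² + 37050) = ((1/12)*(-157)*(1641 + 11775 - 2*24649) + 27844)/(13689 + 37050) = ((1/12)*(-157)*(1641 + 11775 - 49298) + 27844)/50739 = ((1/12)*(-157)*(-35882) + 27844)*(1/50739) = (2816737/6 + 27844)*(1/50739) = (2983801/6)*(1/50739) = 2983801/304434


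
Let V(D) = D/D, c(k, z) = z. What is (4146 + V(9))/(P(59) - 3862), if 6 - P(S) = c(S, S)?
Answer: -143/135 ≈ -1.0593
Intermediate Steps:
P(S) = 6 - S
V(D) = 1
(4146 + V(9))/(P(59) - 3862) = (4146 + 1)/((6 - 1*59) - 3862) = 4147/((6 - 59) - 3862) = 4147/(-53 - 3862) = 4147/(-3915) = 4147*(-1/3915) = -143/135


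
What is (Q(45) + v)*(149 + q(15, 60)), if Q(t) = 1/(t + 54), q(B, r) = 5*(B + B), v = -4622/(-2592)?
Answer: 7643935/14256 ≈ 536.19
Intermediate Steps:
v = 2311/1296 (v = -4622*(-1/2592) = 2311/1296 ≈ 1.7832)
q(B, r) = 10*B (q(B, r) = 5*(2*B) = 10*B)
Q(t) = 1/(54 + t)
(Q(45) + v)*(149 + q(15, 60)) = (1/(54 + 45) + 2311/1296)*(149 + 10*15) = (1/99 + 2311/1296)*(149 + 150) = (1/99 + 2311/1296)*299 = (25565/14256)*299 = 7643935/14256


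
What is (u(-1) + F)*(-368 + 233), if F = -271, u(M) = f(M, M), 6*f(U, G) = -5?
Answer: 73395/2 ≈ 36698.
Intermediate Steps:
f(U, G) = -⅚ (f(U, G) = (⅙)*(-5) = -⅚)
u(M) = -⅚
(u(-1) + F)*(-368 + 233) = (-⅚ - 271)*(-368 + 233) = -1631/6*(-135) = 73395/2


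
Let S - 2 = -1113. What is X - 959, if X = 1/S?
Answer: -1065450/1111 ≈ -959.00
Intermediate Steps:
S = -1111 (S = 2 - 1113 = -1111)
X = -1/1111 (X = 1/(-1111) = -1/1111 ≈ -0.00090009)
X - 959 = -1/1111 - 959 = -1065450/1111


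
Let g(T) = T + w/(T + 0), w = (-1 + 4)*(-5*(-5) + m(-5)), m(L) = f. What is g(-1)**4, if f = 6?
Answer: 78074896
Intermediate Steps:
m(L) = 6
w = 93 (w = (-1 + 4)*(-5*(-5) + 6) = 3*(25 + 6) = 3*31 = 93)
g(T) = T + 93/T (g(T) = T + 93/(T + 0) = T + 93/T)
g(-1)**4 = (-1 + 93/(-1))**4 = (-1 + 93*(-1))**4 = (-1 - 93)**4 = (-94)**4 = 78074896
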